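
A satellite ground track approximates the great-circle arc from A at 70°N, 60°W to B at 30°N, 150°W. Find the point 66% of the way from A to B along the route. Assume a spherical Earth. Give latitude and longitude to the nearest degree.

≈ 49°N, 138°W

Convert each endpoint to a unit vector on the sphere (x = cos φ cos λ, y = cos φ sin λ, z = sin φ).
The central angle between the endpoints is δ = arccos(p₁·p₂) ≈ 1.082 rad (62.0°).
Interpolate at f = 0.66 with slerp weights a = sin((1−f)δ)/sin δ ≈ 0.407, b = sin(fδ)/sin δ ≈ 0.742.
p = a·p₁ + b·p₂ ≈ (-0.487, -0.442, 0.754); φ = arcsin(p_z) ≈ 48.90°, λ = atan2(p_y, p_x) ≈ -137.76°.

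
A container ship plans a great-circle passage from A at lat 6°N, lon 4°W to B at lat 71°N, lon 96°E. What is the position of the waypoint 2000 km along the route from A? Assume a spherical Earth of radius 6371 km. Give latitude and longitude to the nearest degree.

Write both endpoints as unit vectors p₁, p₂ with components (cos φ cos λ, cos φ sin λ, sin φ).
The central angle between the endpoints is δ = arccos(p₁·p₂) ≈ 1.528 rad (87.6°). The total great-circle distance is δ·R ≈ 1.528 × 6371 ≈ 9736 km, so the target fraction is f = 2000/9736 ≈ 0.205.
Interpolate at f ≈ 0.205 with slerp weights a = sin((1−f)δ)/sin δ ≈ 0.938, b = sin(fδ)/sin δ ≈ 0.309.
p = a·p₁ + b·p₂ ≈ (0.920, 0.035, 0.390); φ = arcsin(p_z) ≈ 22.97°, λ = atan2(p_y, p_x) ≈ 2.18°.

≈ lat 23°N, lon 2°E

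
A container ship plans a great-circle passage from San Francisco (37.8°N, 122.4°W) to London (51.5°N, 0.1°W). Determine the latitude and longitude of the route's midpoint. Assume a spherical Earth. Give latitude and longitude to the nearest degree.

≈ (63°N, 73°W)

The haversine formula gives a central angle δ ≈ 1.352 rad (77.5°) between the endpoints.
Interpolate at f = 1/2 with slerp weights a = sin((1−f)δ)/sin δ ≈ 0.641, b = sin(fδ)/sin δ ≈ 0.641.
p = a·p₁ + b·p₂ ≈ (0.128, -0.428, 0.895); φ = arcsin(p_z) ≈ 63.45°, λ = atan2(p_y, p_x) ≈ -73.41°.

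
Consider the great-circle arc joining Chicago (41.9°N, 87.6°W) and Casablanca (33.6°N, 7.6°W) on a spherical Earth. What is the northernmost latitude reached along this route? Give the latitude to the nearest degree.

≈ 46°N

The great circle lies in the plane with unit normal n̂ = (p₁ × p₂)/|p₁ × p₂|.
Here n̂_z ≈ +0.695; the vertex latitude is φ_max = arccos|n̂_z| ≈ 46.0°.
Check via Clairaut: cos φ_max = |cos φ₁| · sin C = cos(41.9°)·sin(69.0°) ≈ 0.695, again giving ≈ 46.0°.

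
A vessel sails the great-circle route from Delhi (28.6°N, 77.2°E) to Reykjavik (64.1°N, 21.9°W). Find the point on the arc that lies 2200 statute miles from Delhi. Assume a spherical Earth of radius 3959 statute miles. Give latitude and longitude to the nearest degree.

The haversine formula gives a central angle δ ≈ 1.192 rad (68.3°) between the endpoints. The total great-circle distance is δ·R ≈ 1.192 × 3959 ≈ 4718 mi, so the target fraction is f = 2200/4718 ≈ 0.466.
Interpolate at f ≈ 0.466 with slerp weights a = sin((1−f)δ)/sin δ ≈ 0.639, b = sin(fδ)/sin δ ≈ 0.568.
p = a·p₁ + b·p₂ ≈ (0.355, 0.455, 0.817); φ = arcsin(p_z) ≈ 54.78°, λ = atan2(p_y, p_x) ≈ 52.07°.

≈ (55°N, 52°E)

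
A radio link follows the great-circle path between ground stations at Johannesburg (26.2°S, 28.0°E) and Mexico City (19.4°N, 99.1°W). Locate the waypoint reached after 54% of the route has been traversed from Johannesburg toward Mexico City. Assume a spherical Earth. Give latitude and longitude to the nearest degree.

From cos δ = sin φ₁ sin φ₂ + cos φ₁ cos φ₂ cos Δλ, the central angle is δ ≈ 2.288 rad (131.1°).
Interpolate at f = 0.54 with slerp weights a = sin((1−f)δ)/sin δ ≈ 1.152, b = sin(fδ)/sin δ ≈ 1.253.
p = a·p₁ + b·p₂ ≈ (0.726, -0.681, -0.093); φ = arcsin(p_z) ≈ -5.32°, λ = atan2(p_y, p_x) ≈ -43.18°.

≈ 5°S, 43°W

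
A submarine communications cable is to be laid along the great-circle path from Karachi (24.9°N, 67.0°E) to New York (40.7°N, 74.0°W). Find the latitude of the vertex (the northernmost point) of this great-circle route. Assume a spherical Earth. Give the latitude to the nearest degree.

The great circle lies in the plane with unit normal n̂ = (p₁ × p₂)/|p₁ × p₂|.
Here n̂_z ≈ -0.448; the vertex latitude is φ_max = arccos|n̂_z| ≈ 63.4°.

≈ 63°N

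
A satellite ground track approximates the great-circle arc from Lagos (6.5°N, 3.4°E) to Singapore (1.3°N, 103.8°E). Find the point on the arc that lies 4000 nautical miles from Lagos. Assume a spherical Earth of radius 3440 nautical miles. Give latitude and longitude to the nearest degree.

≈ 5°N, 70°E

Write both endpoints as unit vectors p₁, p₂ with components (cos φ cos λ, cos φ sin λ, sin φ).
The central angle between the endpoints is δ = arccos(p₁·p₂) ≈ 1.748 rad (100.2°). The total great-circle distance is δ·R ≈ 1.748 × 3440 ≈ 6015 nmi, so the target fraction is f = 4000/6015 ≈ 0.665.
Interpolate at f ≈ 0.665 with slerp weights a = sin((1−f)δ)/sin δ ≈ 0.562, b = sin(fδ)/sin δ ≈ 0.933.
p = a·p₁ + b·p₂ ≈ (0.335, 0.939, 0.085); φ = arcsin(p_z) ≈ 4.86°, λ = atan2(p_y, p_x) ≈ 70.38°.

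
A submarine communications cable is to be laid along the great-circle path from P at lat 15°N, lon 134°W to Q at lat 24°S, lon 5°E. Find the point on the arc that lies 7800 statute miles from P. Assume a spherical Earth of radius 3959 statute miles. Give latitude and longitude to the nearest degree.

Write both endpoints as unit vectors p₁, p₂ with components (cos φ cos λ, cos φ sin λ, sin φ).
The central angle between the endpoints is δ = arccos(p₁·p₂) ≈ 2.452 rad (140.5°). The total great-circle distance is δ·R ≈ 2.452 × 3959 ≈ 9706 mi, so the target fraction is f = 7800/9706 ≈ 0.804.
Interpolate at f ≈ 0.804 with slerp weights a = sin((1−f)δ)/sin δ ≈ 0.727, b = sin(fδ)/sin δ ≈ 1.447.
p = a·p₁ + b·p₂ ≈ (0.829, -0.390, -0.400); φ = arcsin(p_z) ≈ -23.60°, λ = atan2(p_y, p_x) ≈ -25.20°.

≈ lat 24°S, lon 25°W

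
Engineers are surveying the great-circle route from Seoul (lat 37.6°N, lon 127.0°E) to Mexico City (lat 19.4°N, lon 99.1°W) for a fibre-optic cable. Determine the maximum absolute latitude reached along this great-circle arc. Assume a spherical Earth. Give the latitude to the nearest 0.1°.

The great circle lies in the plane with unit normal n̂ = (p₁ × p₂)/|p₁ × p₂|.
Here n̂_z ≈ +0.567; the vertex latitude is φ_max = arccos|n̂_z| ≈ 55.4°.

≈ 55.4°N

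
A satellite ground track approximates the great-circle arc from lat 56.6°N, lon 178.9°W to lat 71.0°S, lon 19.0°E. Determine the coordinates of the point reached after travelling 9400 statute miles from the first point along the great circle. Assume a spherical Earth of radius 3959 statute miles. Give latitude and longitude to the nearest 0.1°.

Write both endpoints as unit vectors p₁, p₂ with components (cos φ cos λ, cos φ sin λ, sin φ).
The central angle between the endpoints is δ = arccos(p₁·p₂) ≈ 2.857 rad (163.7°). The total great-circle distance is δ·R ≈ 2.857 × 3959 ≈ 11313 mi, so the target fraction is f = 9400/11313 ≈ 0.831.
Interpolate at f ≈ 0.831 with slerp weights a = sin((1−f)δ)/sin δ ≈ 1.657, b = sin(fδ)/sin δ ≈ 2.476.
p = a·p₁ + b·p₂ ≈ (-0.150, 0.245, -0.958); φ = arcsin(p_z) ≈ -73.31°, λ = atan2(p_y, p_x) ≈ 121.45°.

≈ lat 73.3°S, lon 121.4°E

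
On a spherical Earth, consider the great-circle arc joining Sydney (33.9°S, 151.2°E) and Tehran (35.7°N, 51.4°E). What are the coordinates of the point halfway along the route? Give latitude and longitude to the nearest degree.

≈ 1°N, 102°E

Write both endpoints as unit vectors p₁, p₂ with components (cos φ cos λ, cos φ sin λ, sin φ).
The central angle between the endpoints is δ = arccos(p₁·p₂) ≈ 2.027 rad (116.1°).
Interpolate at f = 1/2 with slerp weights a = sin((1−f)δ)/sin δ ≈ 0.945, b = sin(fδ)/sin δ ≈ 0.945.
p = a·p₁ + b·p₂ ≈ (-0.209, 0.978, 0.024); φ = arcsin(p_z) ≈ 1.40°, λ = atan2(p_y, p_x) ≈ 102.04°.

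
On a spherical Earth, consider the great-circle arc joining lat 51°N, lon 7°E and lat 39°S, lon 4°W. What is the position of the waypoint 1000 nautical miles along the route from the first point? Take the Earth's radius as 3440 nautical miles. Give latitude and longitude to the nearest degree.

≈ lat 34°N, lon 4°E

Write both endpoints as unit vectors p₁, p₂ with components (cos φ cos λ, cos φ sin λ, sin φ).
The central angle between the endpoints is δ = arccos(p₁·p₂) ≈ 1.580 rad (90.5°). The total great-circle distance is δ·R ≈ 1.580 × 3440 ≈ 5434 nmi, so the target fraction is f = 1000/5434 ≈ 0.184.
Interpolate at f ≈ 0.184 with slerp weights a = sin((1−f)δ)/sin δ ≈ 0.961, b = sin(fδ)/sin δ ≈ 0.287.
p = a·p₁ + b·p₂ ≈ (0.822, 0.058, 0.566); φ = arcsin(p_z) ≈ 34.48°, λ = atan2(p_y, p_x) ≈ 4.04°.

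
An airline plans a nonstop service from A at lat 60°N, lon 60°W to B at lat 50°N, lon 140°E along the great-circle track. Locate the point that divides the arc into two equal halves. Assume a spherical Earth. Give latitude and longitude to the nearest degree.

Write both endpoints as unit vectors p₁, p₂ with components (cos φ cos λ, cos φ sin λ, sin φ).
The central angle between the endpoints is δ = arccos(p₁·p₂) ≈ 1.201 rad (68.8°).
Interpolate at f = 1/2 with slerp weights a = sin((1−f)δ)/sin δ ≈ 0.606, b = sin(fδ)/sin δ ≈ 0.606.
p = a·p₁ + b·p₂ ≈ (-0.147, -0.012, 0.989); φ = arcsin(p_z) ≈ 81.52°, λ = atan2(p_y, p_x) ≈ -175.32°.

≈ lat 82°N, lon 175°W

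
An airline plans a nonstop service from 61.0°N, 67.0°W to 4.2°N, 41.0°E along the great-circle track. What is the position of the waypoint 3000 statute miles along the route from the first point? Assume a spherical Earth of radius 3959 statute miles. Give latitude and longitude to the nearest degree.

Write both endpoints as unit vectors p₁, p₂ with components (cos φ cos λ, cos φ sin λ, sin φ).
The central angle between the endpoints is δ = arccos(p₁·p₂) ≈ 1.656 rad (94.9°). The total great-circle distance is δ·R ≈ 1.656 × 3959 ≈ 6557 mi, so the target fraction is f = 3000/6557 ≈ 0.458.
Interpolate at f ≈ 0.458 with slerp weights a = sin((1−f)δ)/sin δ ≈ 0.785, b = sin(fδ)/sin δ ≈ 0.690.
p = a·p₁ + b·p₂ ≈ (0.668, 0.101, 0.737); φ = arcsin(p_z) ≈ 47.50°, λ = atan2(p_y, p_x) ≈ 8.59°.

≈ 48°N, 9°E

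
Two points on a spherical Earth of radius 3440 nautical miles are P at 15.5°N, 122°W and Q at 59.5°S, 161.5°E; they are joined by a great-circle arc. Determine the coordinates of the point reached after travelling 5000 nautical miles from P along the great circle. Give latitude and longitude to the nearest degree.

≈ 53°S, 177°W

The haversine formula gives a central angle δ ≈ 1.687 rad (96.7°) between the endpoints. The total great-circle distance is δ·R ≈ 1.687 × 3440 ≈ 5804 nmi, so the target fraction is f = 5000/5804 ≈ 0.862.
Interpolate at f ≈ 0.862 with slerp weights a = sin((1−f)δ)/sin δ ≈ 0.233, b = sin(fδ)/sin δ ≈ 1.000.
p = a·p₁ + b·p₂ ≈ (-0.600, -0.029, -0.799); φ = arcsin(p_z) ≈ -53.06°, λ = atan2(p_y, p_x) ≈ -177.19°.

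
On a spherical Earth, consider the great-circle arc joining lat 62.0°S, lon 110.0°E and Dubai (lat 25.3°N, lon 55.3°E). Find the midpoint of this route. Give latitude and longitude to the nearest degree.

Write both endpoints as unit vectors p₁, p₂ with components (cos φ cos λ, cos φ sin λ, sin φ).
The central angle between the endpoints is δ = arccos(p₁·p₂) ≈ 1.703 rad (97.6°).
Interpolate at f = 1/2 with slerp weights a = sin((1−f)δ)/sin δ ≈ 0.759, b = sin(fδ)/sin δ ≈ 0.759.
p = a·p₁ + b·p₂ ≈ (0.269, 0.899, -0.346); φ = arcsin(p_z) ≈ -20.23°, λ = atan2(p_y, p_x) ≈ 73.36°.

≈ lat 20°S, lon 73°E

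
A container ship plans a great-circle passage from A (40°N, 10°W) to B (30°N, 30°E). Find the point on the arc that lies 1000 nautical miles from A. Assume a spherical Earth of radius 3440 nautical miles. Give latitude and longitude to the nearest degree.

From cos δ = sin φ₁ sin φ₂ + cos φ₁ cos φ₂ cos Δλ, the central angle is δ ≈ 0.592 rad (33.9°). The total great-circle distance is δ·R ≈ 0.592 × 3440 ≈ 2038 nmi, so the target fraction is f = 1000/2038 ≈ 0.491.
Interpolate at f ≈ 0.491 with slerp weights a = sin((1−f)δ)/sin δ ≈ 0.532, b = sin(fδ)/sin δ ≈ 0.513.
p = a·p₁ + b·p₂ ≈ (0.786, 0.151, 0.599); φ = arcsin(p_z) ≈ 36.78°, λ = atan2(p_y, p_x) ≈ 10.90°.

≈ (37°N, 11°E)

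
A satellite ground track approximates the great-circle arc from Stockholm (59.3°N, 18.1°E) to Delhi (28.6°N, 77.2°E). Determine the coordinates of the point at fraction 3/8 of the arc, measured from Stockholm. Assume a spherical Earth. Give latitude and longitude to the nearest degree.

Write both endpoints as unit vectors p₁, p₂ with components (cos φ cos λ, cos φ sin λ, sin φ).
The central angle between the endpoints is δ = arccos(p₁·p₂) ≈ 0.874 rad (50.1°).
Interpolate at f = 3/8 with slerp weights a = sin((1−f)δ)/sin δ ≈ 0.677, b = sin(fδ)/sin δ ≈ 0.420.
p = a·p₁ + b·p₂ ≈ (0.410, 0.467, 0.783); φ = arcsin(p_z) ≈ 51.57°, λ = atan2(p_y, p_x) ≈ 48.68°.

≈ (52°N, 49°E)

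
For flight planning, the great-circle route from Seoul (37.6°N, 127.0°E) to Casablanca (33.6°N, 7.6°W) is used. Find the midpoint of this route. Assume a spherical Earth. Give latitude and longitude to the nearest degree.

≈ 62°N, 56°E

The haversine formula gives a central angle δ ≈ 1.697 rad (97.2°) between the endpoints.
Interpolate at f = 1/2 with slerp weights a = sin((1−f)δ)/sin δ ≈ 0.756, b = sin(fδ)/sin δ ≈ 0.756.
p = a·p₁ + b·p₂ ≈ (0.264, 0.395, 0.880); φ = arcsin(p_z) ≈ 61.63°, λ = atan2(p_y, p_x) ≈ 56.28°.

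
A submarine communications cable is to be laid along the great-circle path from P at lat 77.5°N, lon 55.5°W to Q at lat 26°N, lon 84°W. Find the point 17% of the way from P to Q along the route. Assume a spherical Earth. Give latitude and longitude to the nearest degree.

From cos δ = sin φ₁ sin φ₂ + cos φ₁ cos φ₂ cos Δλ, the central angle is δ ≈ 0.929 rad (53.2°).
Interpolate at f = 0.17 with slerp weights a = sin((1−f)δ)/sin δ ≈ 0.870, b = sin(fδ)/sin δ ≈ 0.196.
p = a·p₁ + b·p₂ ≈ (0.125, -0.331, 0.935); φ = arcsin(p_z) ≈ 69.30°, λ = atan2(p_y, p_x) ≈ -69.28°.

≈ lat 69°N, lon 69°W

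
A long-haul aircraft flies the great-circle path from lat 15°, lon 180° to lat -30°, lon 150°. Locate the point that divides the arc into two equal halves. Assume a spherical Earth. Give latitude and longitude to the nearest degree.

≈ lat -8°, lon 166°

Convert each endpoint to a unit vector on the sphere (x = cos φ cos λ, y = cos φ sin λ, z = sin φ).
The central angle between the endpoints is δ = arccos(p₁·p₂) ≈ 0.933 rad (53.5°).
Interpolate at f = 1/2 with slerp weights a = sin((1−f)δ)/sin δ ≈ 0.560, b = sin(fδ)/sin δ ≈ 0.560.
p = a·p₁ + b·p₂ ≈ (-0.961, 0.242, -0.135); φ = arcsin(p_z) ≈ -7.76°, λ = atan2(p_y, p_x) ≈ 165.84°.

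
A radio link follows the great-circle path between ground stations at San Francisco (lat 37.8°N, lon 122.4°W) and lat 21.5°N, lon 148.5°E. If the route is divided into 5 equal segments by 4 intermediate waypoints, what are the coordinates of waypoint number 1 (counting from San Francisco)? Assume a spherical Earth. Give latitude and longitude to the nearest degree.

From cos δ = sin φ₁ sin φ₂ + cos φ₁ cos φ₂ cos Δλ, the central angle is δ ≈ 1.332 rad (76.3°).
Interpolate at f = 1/5 with slerp weights a = sin((1−f)δ)/sin δ ≈ 0.901, b = sin(fδ)/sin δ ≈ 0.271.
p = a·p₁ + b·p₂ ≈ (-0.596, -0.469, 0.651); φ = arcsin(p_z) ≈ 40.64°, λ = atan2(p_y, p_x) ≈ -141.81°.

≈ lat 41°N, lon 142°W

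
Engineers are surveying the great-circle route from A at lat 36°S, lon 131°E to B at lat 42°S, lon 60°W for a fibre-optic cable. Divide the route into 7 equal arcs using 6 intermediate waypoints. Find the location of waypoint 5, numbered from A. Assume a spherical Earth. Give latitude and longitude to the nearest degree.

Convert each endpoint to a unit vector on the sphere (x = cos φ cos λ, y = cos φ sin λ, z = sin φ).
The central angle between the endpoints is δ = arccos(p₁·p₂) ≈ 1.769 rad (101.4°).
Interpolate at f = 5/7 with slerp weights a = sin((1−f)δ)/sin δ ≈ 0.494, b = sin(fδ)/sin δ ≈ 0.972.
p = a·p₁ + b·p₂ ≈ (0.099, -0.324, -0.941); φ = arcsin(p_z) ≈ -70.19°, λ = atan2(p_y, p_x) ≈ -73.00°.

≈ lat 70°S, lon 73°W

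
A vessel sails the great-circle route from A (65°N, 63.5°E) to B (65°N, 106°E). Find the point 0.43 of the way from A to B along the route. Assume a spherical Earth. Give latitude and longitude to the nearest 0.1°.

Write both endpoints as unit vectors p₁, p₂ with components (cos φ cos λ, cos φ sin λ, sin φ).
The central angle between the endpoints is δ = arccos(p₁·p₂) ≈ 0.308 rad (17.6°).
Interpolate at f = 0.43 with slerp weights a = sin((1−f)δ)/sin δ ≈ 0.576, b = sin(fδ)/sin δ ≈ 0.436.
p = a·p₁ + b·p₂ ≈ (0.058, 0.395, 0.917); φ = arcsin(p_z) ≈ 66.48°, λ = atan2(p_y, p_x) ≈ 81.66°.

≈ (66.5°N, 81.7°E)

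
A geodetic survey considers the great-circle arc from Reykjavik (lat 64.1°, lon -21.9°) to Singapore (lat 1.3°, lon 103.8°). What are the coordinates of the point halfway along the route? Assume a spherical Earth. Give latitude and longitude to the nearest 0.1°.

From cos δ = sin φ₁ sin φ₂ + cos φ₁ cos φ₂ cos Δλ, the central angle is δ ≈ 1.807 rad (103.6°).
Interpolate at f = 1/2 with slerp weights a = sin((1−f)δ)/sin δ ≈ 0.808, b = sin(fδ)/sin δ ≈ 0.808.
p = a·p₁ + b·p₂ ≈ (0.135, 0.653, 0.745); φ = arcsin(p_z) ≈ 48.19°, λ = atan2(p_y, p_x) ≈ 78.33°.

≈ lat 48.2°, lon 78.3°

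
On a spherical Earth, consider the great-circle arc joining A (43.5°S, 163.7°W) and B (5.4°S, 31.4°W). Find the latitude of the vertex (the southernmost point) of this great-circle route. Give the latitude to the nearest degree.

The great circle lies in the plane with unit normal n̂ = (p₁ × p₂)/|p₁ × p₂|.
Here n̂_z ≈ +0.589; the vertex latitude is φ_max = arccos|n̂_z| ≈ 53.9°.
Check via Clairaut: cos φ_max = |cos φ₁| · sin C = cos(43.5°)·sin(125.7°) ≈ 0.589, again giving ≈ 53.9°.

≈ 54°S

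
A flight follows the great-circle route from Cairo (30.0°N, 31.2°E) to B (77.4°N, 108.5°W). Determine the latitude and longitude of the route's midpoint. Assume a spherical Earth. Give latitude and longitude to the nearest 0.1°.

≈ (64.2°N, 19.8°E)

The haversine formula gives a central angle δ ≈ 1.220 rad (69.9°) between the endpoints.
Interpolate at f = 1/2 with slerp weights a = sin((1−f)δ)/sin δ ≈ 0.610, b = sin(fδ)/sin δ ≈ 0.610.
p = a·p₁ + b·p₂ ≈ (0.410, 0.147, 0.900); φ = arcsin(p_z) ≈ 64.19°, λ = atan2(p_y, p_x) ≈ 19.80°.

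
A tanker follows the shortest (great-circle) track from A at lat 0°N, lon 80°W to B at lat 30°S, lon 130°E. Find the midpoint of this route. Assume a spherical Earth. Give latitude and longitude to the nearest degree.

Write both endpoints as unit vectors p₁, p₂ with components (cos φ cos λ, cos φ sin λ, sin φ).
The central angle between the endpoints is δ = arccos(p₁·p₂) ≈ 2.419 rad (138.6°).
Interpolate at f = 1/2 with slerp weights a = sin((1−f)δ)/sin δ ≈ 1.414, b = sin(fδ)/sin δ ≈ 1.414.
p = a·p₁ + b·p₂ ≈ (-0.542, -0.455, -0.707); φ = arcsin(p_z) ≈ -45.00°, λ = atan2(p_y, p_x) ≈ -140.00°.

≈ lat 45°S, lon 140°W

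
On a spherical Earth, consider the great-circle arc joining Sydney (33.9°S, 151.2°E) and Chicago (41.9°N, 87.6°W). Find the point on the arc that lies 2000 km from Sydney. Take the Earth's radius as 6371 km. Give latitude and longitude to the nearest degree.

Write both endpoints as unit vectors p₁, p₂ with components (cos φ cos λ, cos φ sin λ, sin φ).
The central angle between the endpoints is δ = arccos(p₁·p₂) ≈ 2.336 rad (133.8°). The total great-circle distance is δ·R ≈ 2.336 × 6371 ≈ 14881 km, so the target fraction is f = 2000/14881 ≈ 0.134.
Interpolate at f ≈ 0.134 with slerp weights a = sin((1−f)δ)/sin δ ≈ 1.248, b = sin(fδ)/sin δ ≈ 0.428.
p = a·p₁ + b·p₂ ≈ (-0.894, 0.181, -0.410); φ = arcsin(p_z) ≈ -24.20°, λ = atan2(p_y, p_x) ≈ 168.58°.

≈ 24°S, 169°E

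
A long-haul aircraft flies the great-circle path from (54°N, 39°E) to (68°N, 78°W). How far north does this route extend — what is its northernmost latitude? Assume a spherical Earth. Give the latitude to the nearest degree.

The great circle lies in the plane with unit normal n̂ = (p₁ × p₂)/|p₁ × p₂|.
Here n̂_z ≈ -0.258; the vertex latitude is φ_max = arccos|n̂_z| ≈ 75.0°.
Check via Clairaut: cos φ_max = |cos φ₁| · sin C = cos(54.0°)·sin(26.1°) ≈ 0.258, again giving ≈ 75.0°.

≈ 75°N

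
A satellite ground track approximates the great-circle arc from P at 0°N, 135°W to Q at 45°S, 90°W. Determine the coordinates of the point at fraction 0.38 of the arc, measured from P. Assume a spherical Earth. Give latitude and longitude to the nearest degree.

Convert each endpoint to a unit vector on the sphere (x = cos φ cos λ, y = cos φ sin λ, z = sin φ).
The central angle between the endpoints is δ = arccos(p₁·p₂) ≈ 1.047 rad (60.0°).
Interpolate at f = 0.38 with slerp weights a = sin((1−f)δ)/sin δ ≈ 0.698, b = sin(fδ)/sin δ ≈ 0.447.
p = a·p₁ + b·p₂ ≈ (-0.494, -0.810, -0.316); φ = arcsin(p_z) ≈ -18.45°, λ = atan2(p_y, p_x) ≈ -121.36°.

≈ 18°S, 121°W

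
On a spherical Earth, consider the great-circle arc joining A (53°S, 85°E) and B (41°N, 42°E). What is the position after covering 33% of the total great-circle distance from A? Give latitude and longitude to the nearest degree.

From cos δ = sin φ₁ sin φ₂ + cos φ₁ cos φ₂ cos Δλ, the central angle is δ ≈ 1.764 rad (101.1°).
Interpolate at f = 0.33 with slerp weights a = sin((1−f)δ)/sin δ ≈ 0.943, b = sin(fδ)/sin δ ≈ 0.560.
p = a·p₁ + b·p₂ ≈ (0.364, 0.848, -0.385); φ = arcsin(p_z) ≈ -22.67°, λ = atan2(p_y, p_x) ≈ 66.79°.

≈ (23°S, 67°E)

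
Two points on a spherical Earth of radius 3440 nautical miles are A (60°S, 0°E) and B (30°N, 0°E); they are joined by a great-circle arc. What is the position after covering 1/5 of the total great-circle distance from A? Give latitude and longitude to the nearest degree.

Convert each endpoint to a unit vector on the sphere (x = cos φ cos λ, y = cos φ sin λ, z = sin φ).
The central angle between the endpoints is δ = arccos(p₁·p₂) ≈ 1.571 rad (90.0°).
Interpolate at f = 1/5 with slerp weights a = sin((1−f)δ)/sin δ ≈ 0.951, b = sin(fδ)/sin δ ≈ 0.309.
p = a·p₁ + b·p₂ ≈ (0.743, 0.000, -0.669); φ = arcsin(p_z) ≈ -42.00°, λ = atan2(p_y, p_x) ≈ 0.00°.

≈ (42°S, 0°E)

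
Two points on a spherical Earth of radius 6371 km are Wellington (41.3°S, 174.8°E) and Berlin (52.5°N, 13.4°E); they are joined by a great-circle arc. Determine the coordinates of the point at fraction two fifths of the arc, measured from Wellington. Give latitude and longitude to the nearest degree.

Write both endpoints as unit vectors p₁, p₂ with components (cos φ cos λ, cos φ sin λ, sin φ).
The central angle between the endpoints is δ = arccos(p₁·p₂) ≈ 2.848 rad (163.2°).
Interpolate at f = 2/5 with slerp weights a = sin((1−f)δ)/sin δ ≈ 3.417, b = sin(fδ)/sin δ ≈ 3.133.
p = a·p₁ + b·p₂ ≈ (-0.701, 0.675, 0.230); φ = arcsin(p_z) ≈ 13.32°, λ = atan2(p_y, p_x) ≈ 136.10°.

≈ 13°N, 136°E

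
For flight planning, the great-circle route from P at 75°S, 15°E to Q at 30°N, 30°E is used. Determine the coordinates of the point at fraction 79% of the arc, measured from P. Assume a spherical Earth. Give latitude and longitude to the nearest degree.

From cos δ = sin φ₁ sin φ₂ + cos φ₁ cos φ₂ cos Δλ, the central angle is δ ≈ 1.841 rad (105.5°).
Interpolate at f = 0.79 with slerp weights a = sin((1−f)δ)/sin δ ≈ 0.391, b = sin(fδ)/sin δ ≈ 1.030.
p = a·p₁ + b·p₂ ≈ (0.871, 0.472, 0.137); φ = arcsin(p_z) ≈ 7.90°, λ = atan2(p_y, p_x) ≈ 28.48°.

≈ 8°N, 28°E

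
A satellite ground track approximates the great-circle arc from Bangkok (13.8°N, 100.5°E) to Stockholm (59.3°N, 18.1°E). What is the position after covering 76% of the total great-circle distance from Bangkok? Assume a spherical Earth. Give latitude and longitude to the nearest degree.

≈ (55°N, 50°E)

Write both endpoints as unit vectors p₁, p₂ with components (cos φ cos λ, cos φ sin λ, sin φ).
The central angle between the endpoints is δ = arccos(p₁·p₂) ≈ 1.297 rad (74.3°).
Interpolate at f = 0.76 with slerp weights a = sin((1−f)δ)/sin δ ≈ 0.318, b = sin(fδ)/sin δ ≈ 0.866.
p = a·p₁ + b·p₂ ≈ (0.364, 0.441, 0.820); φ = arcsin(p_z) ≈ 55.12°, λ = atan2(p_y, p_x) ≈ 50.48°.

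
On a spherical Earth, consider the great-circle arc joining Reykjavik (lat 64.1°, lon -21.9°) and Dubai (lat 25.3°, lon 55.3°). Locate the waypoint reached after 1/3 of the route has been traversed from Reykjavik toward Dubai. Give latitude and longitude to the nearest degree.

≈ lat 57°, lon 19°

From cos δ = sin φ₁ sin φ₂ + cos φ₁ cos φ₂ cos Δλ, the central angle is δ ≈ 1.079 rad (61.8°).
Interpolate at f = 1/3 with slerp weights a = sin((1−f)δ)/sin δ ≈ 0.748, b = sin(fδ)/sin δ ≈ 0.399.
p = a·p₁ + b·p₂ ≈ (0.508, 0.175, 0.843); φ = arcsin(p_z) ≈ 57.47°, λ = atan2(p_y, p_x) ≈ 18.99°.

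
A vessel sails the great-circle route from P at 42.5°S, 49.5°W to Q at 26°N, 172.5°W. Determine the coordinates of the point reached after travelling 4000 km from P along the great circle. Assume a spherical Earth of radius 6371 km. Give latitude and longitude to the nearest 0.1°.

≈ 33.4°S, 94.2°W

Convert each endpoint to a unit vector on the sphere (x = cos φ cos λ, y = cos φ sin λ, z = sin φ).
The central angle between the endpoints is δ = arccos(p₁·p₂) ≈ 2.288 rad (131.1°). The total great-circle distance is δ·R ≈ 2.288 × 6371 ≈ 14575 km, so the target fraction is f = 4000/14575 ≈ 0.274.
Interpolate at f ≈ 0.274 with slerp weights a = sin((1−f)δ)/sin δ ≈ 1.321, b = sin(fδ)/sin δ ≈ 0.779.
p = a·p₁ + b·p₂ ≈ (-0.062, -0.832, -0.551); φ = arcsin(p_z) ≈ -33.44°, λ = atan2(p_y, p_x) ≈ -94.24°.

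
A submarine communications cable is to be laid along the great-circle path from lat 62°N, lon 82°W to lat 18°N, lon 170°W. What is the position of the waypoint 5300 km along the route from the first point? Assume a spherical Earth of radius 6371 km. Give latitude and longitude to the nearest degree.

≈ lat 40°N, lon 154°W

Write both endpoints as unit vectors p₁, p₂ with components (cos φ cos λ, cos φ sin λ, sin φ).
The central angle between the endpoints is δ = arccos(p₁·p₂) ≈ 1.278 rad (73.2°). The total great-circle distance is δ·R ≈ 1.278 × 6371 ≈ 8143 km, so the target fraction is f = 5300/8143 ≈ 0.651.
Interpolate at f ≈ 0.651 with slerp weights a = sin((1−f)δ)/sin δ ≈ 0.451, b = sin(fδ)/sin δ ≈ 0.772.
p = a·p₁ + b·p₂ ≈ (-0.694, -0.337, 0.637); φ = arcsin(p_z) ≈ 39.54°, λ = atan2(p_y, p_x) ≈ -154.08°.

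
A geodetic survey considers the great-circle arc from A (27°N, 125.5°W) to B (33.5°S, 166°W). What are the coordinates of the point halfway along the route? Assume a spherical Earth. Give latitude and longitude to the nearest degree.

≈ (3°S, 145°W)

Write both endpoints as unit vectors p₁, p₂ with components (cos φ cos λ, cos φ sin λ, sin φ).
The central angle between the endpoints is δ = arccos(p₁·p₂) ≈ 1.251 rad (71.7°).
Interpolate at f = 1/2 with slerp weights a = sin((1−f)δ)/sin δ ≈ 0.617, b = sin(fδ)/sin δ ≈ 0.617.
p = a·p₁ + b·p₂ ≈ (-0.818, -0.572, -0.060); φ = arcsin(p_z) ≈ -3.46°, λ = atan2(p_y, p_x) ≈ -145.05°.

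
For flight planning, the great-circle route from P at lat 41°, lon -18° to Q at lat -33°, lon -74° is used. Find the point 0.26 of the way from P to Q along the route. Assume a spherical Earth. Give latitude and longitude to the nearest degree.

Convert each endpoint to a unit vector on the sphere (x = cos φ cos λ, y = cos φ sin λ, z = sin φ).
The central angle between the endpoints is δ = arccos(p₁·p₂) ≈ 1.574 rad (90.2°).
Interpolate at f = 0.26 with slerp weights a = sin((1−f)δ)/sin δ ≈ 0.919, b = sin(fδ)/sin δ ≈ 0.398.
p = a·p₁ + b·p₂ ≈ (0.751, -0.535, 0.386); φ = arcsin(p_z) ≈ 22.71°, λ = atan2(p_y, p_x) ≈ -35.45°.

≈ lat 23°, lon -35°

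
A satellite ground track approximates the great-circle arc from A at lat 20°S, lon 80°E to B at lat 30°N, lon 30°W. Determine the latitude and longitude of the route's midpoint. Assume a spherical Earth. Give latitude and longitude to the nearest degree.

From cos δ = sin φ₁ sin φ₂ + cos φ₁ cos φ₂ cos Δλ, the central angle is δ ≈ 2.037 rad (116.7°).
Interpolate at f = 1/2 with slerp weights a = sin((1−f)δ)/sin δ ≈ 0.953, b = sin(fδ)/sin δ ≈ 0.953.
p = a·p₁ + b·p₂ ≈ (0.870, 0.469, 0.151); φ = arcsin(p_z) ≈ 8.66°, λ = atan2(p_y, p_x) ≈ 28.33°.

≈ lat 9°N, lon 28°E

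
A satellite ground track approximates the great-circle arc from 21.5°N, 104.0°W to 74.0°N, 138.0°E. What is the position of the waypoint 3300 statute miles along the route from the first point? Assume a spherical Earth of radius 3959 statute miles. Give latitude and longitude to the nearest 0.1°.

≈ 66.0°N, 131.0°W

Convert each endpoint to a unit vector on the sphere (x = cos φ cos λ, y = cos φ sin λ, z = sin φ).
The central angle between the endpoints is δ = arccos(p₁·p₂) ≈ 1.337 rad (76.6°). The total great-circle distance is δ·R ≈ 1.337 × 3959 ≈ 5292 mi, so the target fraction is f = 3300/5292 ≈ 0.624.
Interpolate at f ≈ 0.624 with slerp weights a = sin((1−f)δ)/sin δ ≈ 0.496, b = sin(fδ)/sin δ ≈ 0.761.
p = a·p₁ + b·p₂ ≈ (-0.267, -0.307, 0.913); φ = arcsin(p_z) ≈ 65.96°, λ = atan2(p_y, p_x) ≈ -131.05°.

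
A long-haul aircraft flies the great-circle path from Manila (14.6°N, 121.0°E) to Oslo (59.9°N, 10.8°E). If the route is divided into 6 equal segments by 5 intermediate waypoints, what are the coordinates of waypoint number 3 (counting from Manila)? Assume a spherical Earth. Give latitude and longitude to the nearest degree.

≈ 50°N, 90°E

Convert each endpoint to a unit vector on the sphere (x = cos φ cos λ, y = cos φ sin λ, z = sin φ).
The central angle between the endpoints is δ = arccos(p₁·p₂) ≈ 1.520 rad (87.1°).
Interpolate at f = 3/6 with slerp weights a = sin((1−f)δ)/sin δ ≈ 0.690, b = sin(fδ)/sin δ ≈ 0.690.
p = a·p₁ + b·p₂ ≈ (-0.004, 0.637, 0.771); φ = arcsin(p_z) ≈ 50.42°, λ = atan2(p_y, p_x) ≈ 90.36°.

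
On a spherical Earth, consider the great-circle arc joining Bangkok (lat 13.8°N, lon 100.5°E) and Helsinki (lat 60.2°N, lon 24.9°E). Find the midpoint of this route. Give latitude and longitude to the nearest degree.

From cos δ = sin φ₁ sin φ₂ + cos φ₁ cos φ₂ cos Δλ, the central angle is δ ≈ 1.238 rad (70.9°).
Interpolate at f = 1/2 with slerp weights a = sin((1−f)δ)/sin δ ≈ 0.614, b = sin(fδ)/sin δ ≈ 0.614.
p = a·p₁ + b·p₂ ≈ (0.168, 0.715, 0.679); φ = arcsin(p_z) ≈ 42.77°, λ = atan2(p_y, p_x) ≈ 76.76°.

≈ lat 43°N, lon 77°E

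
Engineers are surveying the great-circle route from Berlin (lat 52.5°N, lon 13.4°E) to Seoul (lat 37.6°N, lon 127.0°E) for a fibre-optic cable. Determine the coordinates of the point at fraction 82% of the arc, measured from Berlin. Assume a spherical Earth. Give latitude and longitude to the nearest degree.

≈ lat 48°N, lon 116°E

From cos δ = sin φ₁ sin φ₂ + cos φ₁ cos φ₂ cos Δλ, the central angle is δ ≈ 1.276 rad (73.1°).
Interpolate at f = 0.82 with slerp weights a = sin((1−f)δ)/sin δ ≈ 0.238, b = sin(fδ)/sin δ ≈ 0.905.
p = a·p₁ + b·p₂ ≈ (-0.290, 0.606, 0.741); φ = arcsin(p_z) ≈ 47.78°, λ = atan2(p_y, p_x) ≈ 115.61°.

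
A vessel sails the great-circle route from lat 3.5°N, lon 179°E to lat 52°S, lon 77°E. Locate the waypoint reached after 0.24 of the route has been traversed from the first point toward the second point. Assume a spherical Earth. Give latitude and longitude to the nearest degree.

≈ lat 15°S, lon 164°E

Convert each endpoint to a unit vector on the sphere (x = cos φ cos λ, y = cos φ sin λ, z = sin φ).
The central angle between the endpoints is δ = arccos(p₁·p₂) ≈ 1.748 rad (100.1°).
Interpolate at f = 0.24 with slerp weights a = sin((1−f)δ)/sin δ ≈ 0.986, b = sin(fδ)/sin δ ≈ 0.414.
p = a·p₁ + b·p₂ ≈ (-0.927, 0.265, -0.266); φ = arcsin(p_z) ≈ -15.41°, λ = atan2(p_y, p_x) ≈ 164.02°.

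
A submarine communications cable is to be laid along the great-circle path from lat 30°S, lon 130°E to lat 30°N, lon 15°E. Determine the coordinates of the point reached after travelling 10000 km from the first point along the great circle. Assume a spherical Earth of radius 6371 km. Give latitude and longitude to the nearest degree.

≈ lat 15°N, lon 49°E

The haversine formula gives a central angle δ ≈ 2.174 rad (124.5°) between the endpoints. The total great-circle distance is δ·R ≈ 2.174 × 6371 ≈ 13848 km, so the target fraction is f = 10000/13848 ≈ 0.722.
Interpolate at f ≈ 0.722 with slerp weights a = sin((1−f)δ)/sin δ ≈ 0.689, b = sin(fδ)/sin δ ≈ 1.214.
p = a·p₁ + b·p₂ ≈ (0.632, 0.730, 0.262); φ = arcsin(p_z) ≈ 15.20°, λ = atan2(p_y, p_x) ≈ 49.11°.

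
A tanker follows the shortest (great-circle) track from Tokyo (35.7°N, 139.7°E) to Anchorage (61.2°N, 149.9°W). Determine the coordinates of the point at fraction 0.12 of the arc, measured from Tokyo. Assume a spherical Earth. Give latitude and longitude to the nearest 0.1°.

Write both endpoints as unit vectors p₁, p₂ with components (cos φ cos λ, cos φ sin λ, sin φ).
The central angle between the endpoints is δ = arccos(p₁·p₂) ≈ 0.873 rad (50.0°).
Interpolate at f = 0.12 with slerp weights a = sin((1−f)δ)/sin δ ≈ 0.907, b = sin(fδ)/sin δ ≈ 0.136.
p = a·p₁ + b·p₂ ≈ (-0.619, 0.443, 0.649); φ = arcsin(p_z) ≈ 40.45°, λ = atan2(p_y, p_x) ≈ 144.37°.

≈ 40.4°N, 144.4°E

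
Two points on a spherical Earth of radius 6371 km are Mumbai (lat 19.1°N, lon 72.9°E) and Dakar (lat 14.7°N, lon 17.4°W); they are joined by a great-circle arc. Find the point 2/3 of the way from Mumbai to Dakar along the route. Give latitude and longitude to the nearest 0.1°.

≈ lat 21.7°N, lon 11.7°E

The haversine formula gives a central angle δ ≈ 1.492 rad (85.5°) between the endpoints.
Interpolate at f = 2/3 with slerp weights a = sin((1−f)δ)/sin δ ≈ 0.479, b = sin(fδ)/sin δ ≈ 0.841.
p = a·p₁ + b·p₂ ≈ (0.910, 0.189, 0.370); φ = arcsin(p_z) ≈ 21.72°, λ = atan2(p_y, p_x) ≈ 11.74°.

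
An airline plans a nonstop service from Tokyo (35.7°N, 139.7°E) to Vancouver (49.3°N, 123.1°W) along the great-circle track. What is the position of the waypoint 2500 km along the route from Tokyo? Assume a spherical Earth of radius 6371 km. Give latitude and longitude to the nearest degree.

≈ (50°N, 164°E)

Write both endpoints as unit vectors p₁, p₂ with components (cos φ cos λ, cos φ sin λ, sin φ).
The central angle between the endpoints is δ = arccos(p₁·p₂) ≈ 1.185 rad (67.9°). The total great-circle distance is δ·R ≈ 1.185 × 6371 ≈ 7551 km, so the target fraction is f = 2500/7551 ≈ 0.331.
Interpolate at f ≈ 0.331 with slerp weights a = sin((1−f)δ)/sin δ ≈ 0.769, b = sin(fδ)/sin δ ≈ 0.413.
p = a·p₁ + b·p₂ ≈ (-0.623, 0.178, 0.762); φ = arcsin(p_z) ≈ 49.60°, λ = atan2(p_y, p_x) ≈ 164.03°.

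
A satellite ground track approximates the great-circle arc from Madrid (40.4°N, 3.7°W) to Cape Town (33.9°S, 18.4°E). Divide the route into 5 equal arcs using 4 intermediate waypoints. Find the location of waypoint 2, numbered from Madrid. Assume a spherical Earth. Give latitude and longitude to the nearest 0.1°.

Write both endpoints as unit vectors p₁, p₂ with components (cos φ cos λ, cos φ sin λ, sin φ).
The central angle between the endpoints is δ = arccos(p₁·p₂) ≈ 1.345 rad (77.0°).
Interpolate at f = 2/5 with slerp weights a = sin((1−f)δ)/sin δ ≈ 0.741, b = sin(fδ)/sin δ ≈ 0.526.
p = a·p₁ + b·p₂ ≈ (0.977, 0.101, 0.187); φ = arcsin(p_z) ≈ 10.78°, λ = atan2(p_y, p_x) ≈ 5.92°.

≈ 10.8°N, 5.9°E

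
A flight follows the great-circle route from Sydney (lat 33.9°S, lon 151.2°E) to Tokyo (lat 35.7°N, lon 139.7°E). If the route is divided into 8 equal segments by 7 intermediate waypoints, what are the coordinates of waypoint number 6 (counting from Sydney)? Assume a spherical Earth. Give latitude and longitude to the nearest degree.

≈ lat 18°N, lon 143°E

From cos δ = sin φ₁ sin φ₂ + cos φ₁ cos φ₂ cos Δλ, the central angle is δ ≈ 1.229 rad (70.4°).
Interpolate at f = 6/8 with slerp weights a = sin((1−f)δ)/sin δ ≈ 0.321, b = sin(fδ)/sin δ ≈ 0.846.
p = a·p₁ + b·p₂ ≈ (-0.757, 0.573, 0.314); φ = arcsin(p_z) ≈ 18.32°, λ = atan2(p_y, p_x) ≈ 142.91°.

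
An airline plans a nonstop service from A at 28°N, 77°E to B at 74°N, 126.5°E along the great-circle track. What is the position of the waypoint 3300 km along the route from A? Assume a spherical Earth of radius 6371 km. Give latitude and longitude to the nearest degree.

Convert each endpoint to a unit vector on the sphere (x = cos φ cos λ, y = cos φ sin λ, z = sin φ).
The central angle between the endpoints is δ = arccos(p₁·p₂) ≈ 0.916 rad (52.5°). The total great-circle distance is δ·R ≈ 0.916 × 6371 ≈ 5833 km, so the target fraction is f = 3300/5833 ≈ 0.566.
Interpolate at f ≈ 0.566 with slerp weights a = sin((1−f)δ)/sin δ ≈ 0.488, b = sin(fδ)/sin δ ≈ 0.624.
p = a·p₁ + b·p₂ ≈ (-0.005, 0.558, 0.830); φ = arcsin(p_z) ≈ 56.05°, λ = atan2(p_y, p_x) ≈ 90.55°.

≈ 56°N, 91°E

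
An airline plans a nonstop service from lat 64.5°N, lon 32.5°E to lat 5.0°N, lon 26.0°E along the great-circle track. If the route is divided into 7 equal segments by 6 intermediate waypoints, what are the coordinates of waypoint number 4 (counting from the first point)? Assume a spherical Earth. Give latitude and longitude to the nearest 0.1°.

≈ lat 30.5°N, lon 27.6°E

The haversine formula gives a central angle δ ≈ 1.042 rad (59.7°) between the endpoints.
Interpolate at f = 4/7 with slerp weights a = sin((1−f)δ)/sin δ ≈ 0.500, b = sin(fδ)/sin δ ≈ 0.650.
p = a·p₁ + b·p₂ ≈ (0.763, 0.399, 0.508); φ = arcsin(p_z) ≈ 30.53°, λ = atan2(p_y, p_x) ≈ 27.62°.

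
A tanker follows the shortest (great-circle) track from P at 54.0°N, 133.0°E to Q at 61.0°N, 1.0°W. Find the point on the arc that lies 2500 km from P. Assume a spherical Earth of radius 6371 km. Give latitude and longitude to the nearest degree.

≈ 72°N, 102°E

From cos δ = sin φ₁ sin φ₂ + cos φ₁ cos φ₂ cos Δλ, the central angle is δ ≈ 1.036 rad (59.4°). The total great-circle distance is δ·R ≈ 1.036 × 6371 ≈ 6601 km, so the target fraction is f = 2500/6601 ≈ 0.379.
Interpolate at f ≈ 0.379 with slerp weights a = sin((1−f)δ)/sin δ ≈ 0.697, b = sin(fδ)/sin δ ≈ 0.444.
p = a·p₁ + b·p₂ ≈ (-0.064, 0.296, 0.953); φ = arcsin(p_z) ≈ 72.37°, λ = atan2(p_y, p_x) ≈ 102.23°.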